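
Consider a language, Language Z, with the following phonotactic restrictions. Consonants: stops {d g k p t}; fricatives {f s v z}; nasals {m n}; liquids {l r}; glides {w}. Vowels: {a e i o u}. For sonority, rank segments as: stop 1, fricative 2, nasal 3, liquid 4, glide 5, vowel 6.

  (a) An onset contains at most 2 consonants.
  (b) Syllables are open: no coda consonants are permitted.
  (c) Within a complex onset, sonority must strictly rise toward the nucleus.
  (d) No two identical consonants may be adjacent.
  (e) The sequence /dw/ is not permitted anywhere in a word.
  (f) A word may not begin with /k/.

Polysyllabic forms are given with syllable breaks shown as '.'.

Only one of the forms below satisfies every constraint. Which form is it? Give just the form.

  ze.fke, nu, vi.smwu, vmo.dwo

ze.fke — violates constraint (c): syllable 2 onset /fk/: /f/ (fricative, 2) → /k/ (stop, 1) does not rise → not permitted
nu — σ1 onset /n/, coda /∅/ ok → permitted
vi.smwu — violates constraint (a): syllable 2 onset /smw/ has 3 consonants (> 2) → not permitted
vmo.dwo — violates constraint (e): contains banned sequence /dw/ → not permitted

nu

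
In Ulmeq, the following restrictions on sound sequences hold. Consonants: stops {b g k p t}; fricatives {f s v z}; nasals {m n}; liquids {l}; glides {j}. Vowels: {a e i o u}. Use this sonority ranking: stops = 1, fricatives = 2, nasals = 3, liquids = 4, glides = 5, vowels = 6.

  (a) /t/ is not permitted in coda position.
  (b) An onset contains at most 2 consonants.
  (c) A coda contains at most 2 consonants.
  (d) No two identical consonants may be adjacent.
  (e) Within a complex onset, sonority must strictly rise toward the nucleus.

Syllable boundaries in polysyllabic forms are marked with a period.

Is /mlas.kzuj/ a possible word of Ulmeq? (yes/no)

yes

/mlas.kzuj/ — σ1 onset /ml/ (3→4 rises), coda /s/ ok; σ2 onset /kz/ (1→2 rises), coda /j/ ok → phonotactically legal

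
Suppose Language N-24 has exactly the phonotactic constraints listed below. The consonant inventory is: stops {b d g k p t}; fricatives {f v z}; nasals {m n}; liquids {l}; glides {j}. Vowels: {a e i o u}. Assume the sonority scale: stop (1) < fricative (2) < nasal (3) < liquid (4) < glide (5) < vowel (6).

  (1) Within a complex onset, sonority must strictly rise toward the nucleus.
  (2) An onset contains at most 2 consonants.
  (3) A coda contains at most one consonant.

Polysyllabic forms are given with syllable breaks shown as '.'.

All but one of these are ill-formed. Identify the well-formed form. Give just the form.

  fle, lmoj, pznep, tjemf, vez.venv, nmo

fle

fle — σ1 onset /fl/ (2→4 rises), coda /∅/ ok → well-formed
lmoj — violates constraint 1: syllable 1 onset /lm/: /l/ (liquid, 4) → /m/ (nasal, 3) does not rise → ill-formed
pznep — violates constraint 2: syllable 1 onset /pzn/ has 3 consonants (> 2) → ill-formed
tjemf — violates constraint 3: syllable 1 coda /mf/ has 2 consonants (> 1) → ill-formed
vez.venv — violates constraint 3: syllable 2 coda /nv/ has 2 consonants (> 1) → ill-formed
nmo — violates constraint 1: syllable 1 onset /nm/: /n/ (nasal, 3) → /m/ (nasal, 3) does not rise → ill-formed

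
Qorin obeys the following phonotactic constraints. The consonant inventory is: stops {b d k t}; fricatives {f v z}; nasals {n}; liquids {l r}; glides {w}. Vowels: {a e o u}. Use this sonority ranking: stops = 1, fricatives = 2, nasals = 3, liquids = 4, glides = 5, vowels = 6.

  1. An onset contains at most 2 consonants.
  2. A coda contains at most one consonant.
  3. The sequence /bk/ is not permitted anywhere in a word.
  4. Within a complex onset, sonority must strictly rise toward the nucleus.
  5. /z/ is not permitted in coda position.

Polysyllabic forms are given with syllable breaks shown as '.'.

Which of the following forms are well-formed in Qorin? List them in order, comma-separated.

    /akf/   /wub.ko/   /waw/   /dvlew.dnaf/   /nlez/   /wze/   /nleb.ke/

/waw/

/akf/ — violates constraint 2: syllable 1 coda /kf/ has 2 consonants (> 1) → ill-formed
/wub.ko/ — violates constraint 3: contains banned sequence /bk/ → ill-formed
/waw/ — σ1 onset /w/, coda /w/ ok → well-formed
/dvlew.dnaf/ — violates constraint 1: syllable 1 onset /dvl/ has 3 consonants (> 2) → ill-formed
/nlez/ — violates constraint 5: syllable 1 coda contains /z/ → ill-formed
/wze/ — violates constraint 4: syllable 1 onset /wz/: /w/ (glide, 5) → /z/ (fricative, 2) does not rise → ill-formed
/nleb.ke/ — violates constraint 3: contains banned sequence /bk/ → ill-formed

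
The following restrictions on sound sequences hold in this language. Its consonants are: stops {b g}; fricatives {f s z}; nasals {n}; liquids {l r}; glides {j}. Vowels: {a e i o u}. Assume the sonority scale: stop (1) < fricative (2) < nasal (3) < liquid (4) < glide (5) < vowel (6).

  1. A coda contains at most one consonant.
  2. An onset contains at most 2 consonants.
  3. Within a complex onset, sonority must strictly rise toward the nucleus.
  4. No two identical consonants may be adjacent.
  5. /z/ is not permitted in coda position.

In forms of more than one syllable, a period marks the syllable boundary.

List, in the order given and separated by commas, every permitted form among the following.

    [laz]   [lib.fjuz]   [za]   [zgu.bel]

[laz] — violates constraint 5: syllable 1 coda contains /z/ → not permitted
[lib.fjuz] — violates constraint 5: syllable 2 coda contains /z/ → not permitted
[za] — σ1 onset /z/, coda /∅/ ok → permitted
[zgu.bel] — violates constraint 3: syllable 1 onset /zg/: /z/ (fricative, 2) → /g/ (stop, 1) does not rise → not permitted

[za]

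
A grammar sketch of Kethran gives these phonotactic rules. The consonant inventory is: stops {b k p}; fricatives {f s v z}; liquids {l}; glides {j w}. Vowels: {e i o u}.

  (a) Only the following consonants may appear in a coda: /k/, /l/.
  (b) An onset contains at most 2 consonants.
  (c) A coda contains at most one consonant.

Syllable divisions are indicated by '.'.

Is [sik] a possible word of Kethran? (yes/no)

yes

[sik] — σ1 onset /s/, coda /k/ ok → permitted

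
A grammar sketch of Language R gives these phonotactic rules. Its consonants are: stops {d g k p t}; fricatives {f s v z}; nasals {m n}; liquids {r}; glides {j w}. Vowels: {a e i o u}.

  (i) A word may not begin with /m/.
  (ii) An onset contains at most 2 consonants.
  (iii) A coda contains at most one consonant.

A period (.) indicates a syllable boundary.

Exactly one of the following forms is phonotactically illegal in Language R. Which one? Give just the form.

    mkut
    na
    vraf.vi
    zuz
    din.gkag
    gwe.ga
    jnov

mkut — violates constraint (i): word begins with /m/ → phonotactically illegal
na — σ1 onset /n/, coda /∅/ ok → phonotactically legal
vraf.vi — σ1 onset /vr/ (2C), coda /f/ ok; σ2 onset /v/, coda /∅/ ok → phonotactically legal
zuz — σ1 onset /z/, coda /z/ ok → phonotactically legal
din.gkag — σ1 onset /d/, coda /n/ ok; σ2 onset /gk/ (2C), coda /g/ ok → phonotactically legal
gwe.ga — σ1 onset /gw/ (2C), coda /∅/ ok; σ2 onset /g/, coda /∅/ ok → phonotactically legal
jnov — σ1 onset /jn/ (2C), coda /v/ ok → phonotactically legal

mkut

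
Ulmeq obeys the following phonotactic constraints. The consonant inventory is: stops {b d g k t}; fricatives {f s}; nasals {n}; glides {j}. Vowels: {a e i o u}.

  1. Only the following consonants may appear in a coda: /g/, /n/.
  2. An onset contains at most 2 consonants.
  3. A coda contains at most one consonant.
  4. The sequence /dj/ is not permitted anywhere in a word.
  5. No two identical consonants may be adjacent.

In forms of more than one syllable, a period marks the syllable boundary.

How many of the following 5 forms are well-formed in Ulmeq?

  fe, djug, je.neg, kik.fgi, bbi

2

fe — σ1 onset /f/, coda /∅/ ok → well-formed
djug — violates constraint 4: contains banned sequence /dj/ → ill-formed
je.neg — σ1 onset /j/, coda /∅/ ok; σ2 onset /n/, coda /g/ ok → well-formed
kik.fgi — violates constraint 1: syllable 1 coda contains /k/, which is not a licensed coda consonant → ill-formed
bbi — violates constraint 5: adjacent identical consonants /bb/ → ill-formed
Well-formed: fe, je.neg → 2.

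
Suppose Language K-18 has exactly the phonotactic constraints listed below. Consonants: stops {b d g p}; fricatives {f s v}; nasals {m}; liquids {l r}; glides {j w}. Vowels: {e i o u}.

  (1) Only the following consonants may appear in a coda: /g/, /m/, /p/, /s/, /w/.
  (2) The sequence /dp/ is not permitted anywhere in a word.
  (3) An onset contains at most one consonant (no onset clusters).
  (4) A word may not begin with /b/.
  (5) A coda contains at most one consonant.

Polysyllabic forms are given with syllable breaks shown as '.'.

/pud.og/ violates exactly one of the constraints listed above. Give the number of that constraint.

1

/pud.og/: syllable 1 coda contains /d/, which is not a licensed coda consonant.
This is a violation of constraint 1: "Only the following consonants may appear in a coda: /g/, /m/, /p/, /s/, /w/."
The remaining constraints (2, 3, 4, 5) are satisfied.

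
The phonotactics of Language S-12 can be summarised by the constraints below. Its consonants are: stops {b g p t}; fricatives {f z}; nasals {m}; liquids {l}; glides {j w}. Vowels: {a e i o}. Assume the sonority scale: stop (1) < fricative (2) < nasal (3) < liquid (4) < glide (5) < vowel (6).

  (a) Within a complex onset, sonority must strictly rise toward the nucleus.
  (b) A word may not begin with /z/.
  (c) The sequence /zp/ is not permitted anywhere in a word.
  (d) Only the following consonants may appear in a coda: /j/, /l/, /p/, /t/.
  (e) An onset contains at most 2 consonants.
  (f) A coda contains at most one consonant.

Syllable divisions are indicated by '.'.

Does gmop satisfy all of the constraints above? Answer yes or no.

yes

gmop — σ1 onset /gm/ (1→3 rises), coda /p/ ok → licit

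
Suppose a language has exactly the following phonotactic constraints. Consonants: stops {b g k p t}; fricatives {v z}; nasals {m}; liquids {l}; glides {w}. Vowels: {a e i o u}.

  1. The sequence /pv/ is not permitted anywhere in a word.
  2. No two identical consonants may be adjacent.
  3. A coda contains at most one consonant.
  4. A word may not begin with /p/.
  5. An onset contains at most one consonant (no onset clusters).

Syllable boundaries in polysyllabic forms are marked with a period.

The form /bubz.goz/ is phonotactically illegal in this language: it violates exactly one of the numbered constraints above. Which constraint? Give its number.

/bubz.goz/: syllable 1 coda /bz/ has 2 consonants (> 1).
This is a violation of constraint 3: "A coda contains at most one consonant."
The remaining constraints (1, 2, 4, 5) are satisfied.

3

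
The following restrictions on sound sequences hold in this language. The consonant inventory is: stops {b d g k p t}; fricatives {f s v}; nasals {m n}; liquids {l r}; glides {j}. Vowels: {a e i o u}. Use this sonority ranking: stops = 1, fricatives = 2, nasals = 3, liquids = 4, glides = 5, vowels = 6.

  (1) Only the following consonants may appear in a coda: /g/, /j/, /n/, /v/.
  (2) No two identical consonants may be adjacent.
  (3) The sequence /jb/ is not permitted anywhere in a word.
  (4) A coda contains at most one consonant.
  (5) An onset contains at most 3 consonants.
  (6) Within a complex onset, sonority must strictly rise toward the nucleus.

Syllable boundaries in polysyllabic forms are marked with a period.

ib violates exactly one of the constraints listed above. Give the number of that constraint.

1

ib: syllable 1 coda contains /b/, which is not a licensed coda consonant.
This is a violation of constraint 1: "Only the following consonants may appear in a coda: /g/, /j/, /n/, /v/."
The remaining constraints (2, 3, 4, 5, 6) are satisfied.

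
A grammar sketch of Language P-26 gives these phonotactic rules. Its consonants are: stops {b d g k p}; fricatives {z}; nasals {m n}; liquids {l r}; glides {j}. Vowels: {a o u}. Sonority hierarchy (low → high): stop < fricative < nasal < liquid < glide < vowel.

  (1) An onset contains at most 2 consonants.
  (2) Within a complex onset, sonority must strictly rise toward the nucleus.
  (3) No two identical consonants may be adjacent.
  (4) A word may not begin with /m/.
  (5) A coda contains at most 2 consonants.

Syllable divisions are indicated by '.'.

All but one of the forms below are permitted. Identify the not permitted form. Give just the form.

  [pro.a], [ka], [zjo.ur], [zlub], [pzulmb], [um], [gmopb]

[pro.a] — σ1 onset /pr/ (1→4 rises), coda /∅/ ok; σ2 onset /∅/, coda /∅/ ok → permitted
[ka] — σ1 onset /k/, coda /∅/ ok → permitted
[zjo.ur] — σ1 onset /zj/ (2→5 rises), coda /∅/ ok; σ2 onset /∅/, coda /r/ ok → permitted
[zlub] — σ1 onset /zl/ (2→4 rises), coda /b/ ok → permitted
[pzulmb] — violates constraint 5: syllable 1 coda /lmb/ has 3 consonants (> 2) → not permitted
[um] — σ1 onset /∅/, coda /m/ ok → permitted
[gmopb] — σ1 onset /gm/ (1→3 rises), coda /pb/ (2C) ok → permitted

[pzulmb]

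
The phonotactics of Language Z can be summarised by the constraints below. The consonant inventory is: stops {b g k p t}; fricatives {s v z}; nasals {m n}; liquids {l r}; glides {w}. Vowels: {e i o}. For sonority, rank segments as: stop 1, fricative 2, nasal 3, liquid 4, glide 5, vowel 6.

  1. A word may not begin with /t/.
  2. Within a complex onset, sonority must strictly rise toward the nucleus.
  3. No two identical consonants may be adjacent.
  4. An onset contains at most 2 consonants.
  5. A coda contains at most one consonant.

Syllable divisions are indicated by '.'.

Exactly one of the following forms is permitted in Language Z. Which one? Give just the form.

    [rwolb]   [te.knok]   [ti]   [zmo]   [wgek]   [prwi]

[zmo]

[rwolb] — violates constraint 5: syllable 1 coda /lb/ has 2 consonants (> 1) → not permitted
[te.knok] — violates constraint 1: word begins with /t/ → not permitted
[ti] — violates constraint 1: word begins with /t/ → not permitted
[zmo] — σ1 onset /zm/ (2→3 rises), coda /∅/ ok → permitted
[wgek] — violates constraint 2: syllable 1 onset /wg/: /w/ (glide, 5) → /g/ (stop, 1) does not rise → not permitted
[prwi] — violates constraint 4: syllable 1 onset /prw/ has 3 consonants (> 2) → not permitted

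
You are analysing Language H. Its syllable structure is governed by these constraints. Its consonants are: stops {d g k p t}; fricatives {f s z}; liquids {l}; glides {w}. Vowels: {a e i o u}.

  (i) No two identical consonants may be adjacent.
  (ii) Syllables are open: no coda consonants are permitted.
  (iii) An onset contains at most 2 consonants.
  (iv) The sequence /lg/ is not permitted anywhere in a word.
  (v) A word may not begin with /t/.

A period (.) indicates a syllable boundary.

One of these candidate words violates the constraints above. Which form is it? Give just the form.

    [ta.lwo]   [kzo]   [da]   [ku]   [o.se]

[ta.lwo]

[ta.lwo] — violates constraint (v): word begins with /t/ → phonotactically illegal
[kzo] — σ1 onset /kz/ (2C), coda /∅/ ok → phonotactically legal
[da] — σ1 onset /d/, coda /∅/ ok → phonotactically legal
[ku] — σ1 onset /k/, coda /∅/ ok → phonotactically legal
[o.se] — σ1 onset /∅/, coda /∅/ ok; σ2 onset /s/, coda /∅/ ok → phonotactically legal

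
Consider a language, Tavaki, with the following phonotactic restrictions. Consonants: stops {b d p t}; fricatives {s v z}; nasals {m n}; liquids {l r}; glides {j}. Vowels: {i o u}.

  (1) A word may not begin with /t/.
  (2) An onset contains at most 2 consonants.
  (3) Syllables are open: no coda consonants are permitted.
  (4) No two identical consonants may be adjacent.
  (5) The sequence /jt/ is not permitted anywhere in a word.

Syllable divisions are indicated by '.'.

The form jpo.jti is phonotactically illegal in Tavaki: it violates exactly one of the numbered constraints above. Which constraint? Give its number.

jpo.jti: contains banned sequence /jt/.
This is a violation of constraint 5: "The sequence /jt/ is not permitted anywhere in a word."
The remaining constraints (1, 2, 3, 4) are satisfied.

5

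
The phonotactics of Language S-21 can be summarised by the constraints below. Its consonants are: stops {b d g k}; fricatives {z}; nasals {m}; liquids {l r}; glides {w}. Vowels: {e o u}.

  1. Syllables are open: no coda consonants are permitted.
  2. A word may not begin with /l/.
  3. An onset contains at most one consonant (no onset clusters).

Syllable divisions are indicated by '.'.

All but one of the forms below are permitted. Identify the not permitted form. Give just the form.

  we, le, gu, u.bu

we — σ1 onset /w/, coda /∅/ ok → permitted
le — violates constraint 2: word begins with /l/ → not permitted
gu — σ1 onset /g/, coda /∅/ ok → permitted
u.bu — σ1 onset /∅/, coda /∅/ ok; σ2 onset /b/, coda /∅/ ok → permitted

le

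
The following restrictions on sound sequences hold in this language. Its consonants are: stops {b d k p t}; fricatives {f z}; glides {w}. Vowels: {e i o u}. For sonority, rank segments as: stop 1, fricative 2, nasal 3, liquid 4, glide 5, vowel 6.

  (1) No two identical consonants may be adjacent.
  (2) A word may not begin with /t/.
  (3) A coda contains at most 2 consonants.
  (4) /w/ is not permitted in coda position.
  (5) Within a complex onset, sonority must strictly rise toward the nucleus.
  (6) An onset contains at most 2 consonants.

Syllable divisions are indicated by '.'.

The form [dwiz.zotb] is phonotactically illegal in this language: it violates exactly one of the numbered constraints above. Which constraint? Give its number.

1

[dwiz.zotb]: adjacent identical consonants /zz/.
This is a violation of constraint 1: "No two identical consonants may be adjacent."
The remaining constraints (2, 3, 4, 5, 6) are satisfied.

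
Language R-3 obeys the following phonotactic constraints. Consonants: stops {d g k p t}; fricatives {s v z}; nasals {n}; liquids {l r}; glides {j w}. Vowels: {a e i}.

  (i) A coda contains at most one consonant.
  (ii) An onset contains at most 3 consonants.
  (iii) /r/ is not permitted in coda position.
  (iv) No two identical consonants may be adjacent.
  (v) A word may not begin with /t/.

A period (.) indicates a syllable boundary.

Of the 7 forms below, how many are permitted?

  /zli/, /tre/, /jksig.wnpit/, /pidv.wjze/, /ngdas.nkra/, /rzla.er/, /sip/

/zli/ — σ1 onset /zl/ (2C), coda /∅/ ok → permitted
/tre/ — violates constraint (v): word begins with /t/ → not permitted
/jksig.wnpit/ — σ1 onset /jks/ (3C), coda /g/ ok; σ2 onset /wnp/ (3C), coda /t/ ok → permitted
/pidv.wjze/ — violates constraint (i): syllable 1 coda /dv/ has 2 consonants (> 1) → not permitted
/ngdas.nkra/ — σ1 onset /ngd/ (3C), coda /s/ ok; σ2 onset /nkr/ (3C), coda /∅/ ok → permitted
/rzla.er/ — violates constraint (iii): syllable 2 coda contains /r/ → not permitted
/sip/ — σ1 onset /s/, coda /p/ ok → permitted
Permitted: /zli/, /jksig.wnpit/, /ngdas.nkra/, /sip/ → 4.

4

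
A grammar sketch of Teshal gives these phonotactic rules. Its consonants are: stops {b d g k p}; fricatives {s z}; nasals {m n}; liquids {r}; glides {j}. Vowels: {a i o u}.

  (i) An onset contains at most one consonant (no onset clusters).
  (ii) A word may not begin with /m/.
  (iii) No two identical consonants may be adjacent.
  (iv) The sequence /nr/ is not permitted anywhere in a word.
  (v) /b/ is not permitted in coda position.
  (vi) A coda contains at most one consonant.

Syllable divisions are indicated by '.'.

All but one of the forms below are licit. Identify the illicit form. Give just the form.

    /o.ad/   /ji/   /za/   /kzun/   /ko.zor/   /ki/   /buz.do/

/o.ad/ — σ1 onset /∅/, coda /∅/ ok; σ2 onset /∅/, coda /d/ ok → licit
/ji/ — σ1 onset /j/, coda /∅/ ok → licit
/za/ — σ1 onset /z/, coda /∅/ ok → licit
/kzun/ — violates constraint (i): syllable 1 onset /kz/ has 2 consonants (> 1) → illicit
/ko.zor/ — σ1 onset /k/, coda /∅/ ok; σ2 onset /z/, coda /r/ ok → licit
/ki/ — σ1 onset /k/, coda /∅/ ok → licit
/buz.do/ — σ1 onset /b/, coda /z/ ok; σ2 onset /d/, coda /∅/ ok → licit

/kzun/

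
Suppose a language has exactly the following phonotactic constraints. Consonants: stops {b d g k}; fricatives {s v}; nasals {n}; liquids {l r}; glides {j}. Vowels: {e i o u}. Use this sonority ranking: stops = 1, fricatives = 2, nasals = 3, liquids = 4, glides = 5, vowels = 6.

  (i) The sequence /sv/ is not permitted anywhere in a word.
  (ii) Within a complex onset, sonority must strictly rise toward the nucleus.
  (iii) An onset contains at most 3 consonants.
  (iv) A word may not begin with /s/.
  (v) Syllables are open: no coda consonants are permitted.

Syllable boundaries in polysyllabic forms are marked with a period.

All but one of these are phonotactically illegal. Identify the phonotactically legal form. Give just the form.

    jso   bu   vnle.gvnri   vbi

bu

jso — violates constraint (ii): syllable 1 onset /js/: /j/ (glide, 5) → /s/ (fricative, 2) does not rise → phonotactically illegal
bu — σ1 onset /b/, coda /∅/ ok → phonotactically legal
vnle.gvnri — violates constraint (iii): syllable 2 onset /gvnr/ has 4 consonants (> 3) → phonotactically illegal
vbi — violates constraint (ii): syllable 1 onset /vb/: /v/ (fricative, 2) → /b/ (stop, 1) does not rise → phonotactically illegal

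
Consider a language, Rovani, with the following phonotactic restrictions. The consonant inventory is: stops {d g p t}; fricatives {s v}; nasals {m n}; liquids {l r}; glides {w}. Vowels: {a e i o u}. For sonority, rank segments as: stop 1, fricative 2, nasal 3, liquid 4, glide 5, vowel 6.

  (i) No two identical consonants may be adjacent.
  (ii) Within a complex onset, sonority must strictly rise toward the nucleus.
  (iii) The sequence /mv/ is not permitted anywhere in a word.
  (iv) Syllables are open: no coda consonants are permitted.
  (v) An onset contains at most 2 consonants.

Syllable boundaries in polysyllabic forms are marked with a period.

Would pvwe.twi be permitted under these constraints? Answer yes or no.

pvwe.twi — violates constraint (v): syllable 1 onset /pvw/ has 3 consonants (> 2) → not permitted

no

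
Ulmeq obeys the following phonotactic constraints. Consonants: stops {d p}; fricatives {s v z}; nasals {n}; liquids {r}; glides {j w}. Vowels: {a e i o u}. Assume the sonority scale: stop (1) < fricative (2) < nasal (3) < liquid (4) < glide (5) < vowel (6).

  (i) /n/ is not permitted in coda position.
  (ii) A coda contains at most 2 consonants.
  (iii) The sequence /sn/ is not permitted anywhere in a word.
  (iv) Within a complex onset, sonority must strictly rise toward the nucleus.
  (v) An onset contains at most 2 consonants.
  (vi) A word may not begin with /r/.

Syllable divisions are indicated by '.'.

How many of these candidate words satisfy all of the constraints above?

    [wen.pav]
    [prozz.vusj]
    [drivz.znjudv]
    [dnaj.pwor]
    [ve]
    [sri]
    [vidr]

5

[wen.pav] — violates constraint (i): syllable 1 coda contains /n/ → ill-formed
[prozz.vusj] — σ1 onset /pr/ (1→4 rises), coda /zz/ (2C) ok; σ2 onset /v/, coda /sj/ (2C) ok → well-formed
[drivz.znjudv] — violates constraint (v): syllable 2 onset /znj/ has 3 consonants (> 2) → ill-formed
[dnaj.pwor] — σ1 onset /dn/ (1→3 rises), coda /j/ ok; σ2 onset /pw/ (1→5 rises), coda /r/ ok → well-formed
[ve] — σ1 onset /v/, coda /∅/ ok → well-formed
[sri] — σ1 onset /sr/ (2→4 rises), coda /∅/ ok → well-formed
[vidr] — σ1 onset /v/, coda /dr/ (2C) ok → well-formed
Well-formed: [prozz.vusj], [dnaj.pwor], [ve], [sri], [vidr] → 5.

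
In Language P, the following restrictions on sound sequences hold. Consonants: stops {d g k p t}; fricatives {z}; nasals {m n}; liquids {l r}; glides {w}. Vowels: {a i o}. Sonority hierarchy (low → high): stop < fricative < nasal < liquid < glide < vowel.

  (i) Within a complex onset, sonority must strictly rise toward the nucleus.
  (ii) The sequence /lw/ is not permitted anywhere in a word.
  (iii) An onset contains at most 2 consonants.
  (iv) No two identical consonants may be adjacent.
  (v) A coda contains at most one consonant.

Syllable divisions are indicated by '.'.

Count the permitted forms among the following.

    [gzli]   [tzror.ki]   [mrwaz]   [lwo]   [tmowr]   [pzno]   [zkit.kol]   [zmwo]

0

[gzli] — violates constraint (iii): syllable 1 onset /gzl/ has 3 consonants (> 2) → not permitted
[tzror.ki] — violates constraint (iii): syllable 1 onset /tzr/ has 3 consonants (> 2) → not permitted
[mrwaz] — violates constraint (iii): syllable 1 onset /mrw/ has 3 consonants (> 2) → not permitted
[lwo] — violates constraint (ii): contains banned sequence /lw/ → not permitted
[tmowr] — violates constraint (v): syllable 1 coda /wr/ has 2 consonants (> 1) → not permitted
[pzno] — violates constraint (iii): syllable 1 onset /pzn/ has 3 consonants (> 2) → not permitted
[zkit.kol] — violates constraint (i): syllable 1 onset /zk/: /z/ (fricative, 2) → /k/ (stop, 1) does not rise → not permitted
[zmwo] — violates constraint (iii): syllable 1 onset /zmw/ has 3 consonants (> 2) → not permitted
No form is permitted → 0.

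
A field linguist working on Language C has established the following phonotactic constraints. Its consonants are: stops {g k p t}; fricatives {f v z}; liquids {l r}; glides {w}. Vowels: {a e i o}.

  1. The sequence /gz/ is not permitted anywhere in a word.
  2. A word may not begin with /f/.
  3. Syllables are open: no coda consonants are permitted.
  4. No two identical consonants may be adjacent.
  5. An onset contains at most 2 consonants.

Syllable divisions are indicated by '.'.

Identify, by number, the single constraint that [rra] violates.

4

[rra]: adjacent identical consonants /rr/.
This is a violation of constraint 4: "No two identical consonants may be adjacent."
The remaining constraints (1, 2, 3, 5) are satisfied.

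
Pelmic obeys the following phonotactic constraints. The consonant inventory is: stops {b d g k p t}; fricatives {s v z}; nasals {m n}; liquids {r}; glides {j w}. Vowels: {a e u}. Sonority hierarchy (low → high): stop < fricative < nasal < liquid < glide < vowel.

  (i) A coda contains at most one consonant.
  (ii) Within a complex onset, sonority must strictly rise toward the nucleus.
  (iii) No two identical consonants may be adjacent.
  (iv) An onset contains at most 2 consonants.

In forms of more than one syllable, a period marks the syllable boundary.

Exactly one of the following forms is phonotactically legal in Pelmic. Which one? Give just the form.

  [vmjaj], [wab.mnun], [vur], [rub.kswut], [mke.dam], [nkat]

[vmjaj] — violates constraint (iv): syllable 1 onset /vmj/ has 3 consonants (> 2) → phonotactically illegal
[wab.mnun] — violates constraint (ii): syllable 2 onset /mn/: /m/ (nasal, 3) → /n/ (nasal, 3) does not rise → phonotactically illegal
[vur] — σ1 onset /v/, coda /r/ ok → phonotactically legal
[rub.kswut] — violates constraint (iv): syllable 2 onset /ksw/ has 3 consonants (> 2) → phonotactically illegal
[mke.dam] — violates constraint (ii): syllable 1 onset /mk/: /m/ (nasal, 3) → /k/ (stop, 1) does not rise → phonotactically illegal
[nkat] — violates constraint (ii): syllable 1 onset /nk/: /n/ (nasal, 3) → /k/ (stop, 1) does not rise → phonotactically illegal

[vur]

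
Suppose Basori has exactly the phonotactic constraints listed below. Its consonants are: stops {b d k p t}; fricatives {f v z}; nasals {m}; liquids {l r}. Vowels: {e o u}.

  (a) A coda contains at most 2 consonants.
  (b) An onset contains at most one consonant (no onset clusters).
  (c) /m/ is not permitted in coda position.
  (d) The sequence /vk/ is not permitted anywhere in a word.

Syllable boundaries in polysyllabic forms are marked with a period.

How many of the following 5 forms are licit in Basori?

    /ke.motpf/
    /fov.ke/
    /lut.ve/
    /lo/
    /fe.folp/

3

/ke.motpf/ — violates constraint (a): syllable 2 coda /tpf/ has 3 consonants (> 2) → illicit
/fov.ke/ — violates constraint (d): contains banned sequence /vk/ → illicit
/lut.ve/ — σ1 onset /l/, coda /t/ ok; σ2 onset /v/, coda /∅/ ok → licit
/lo/ — σ1 onset /l/, coda /∅/ ok → licit
/fe.folp/ — σ1 onset /f/, coda /∅/ ok; σ2 onset /f/, coda /lp/ (2C) ok → licit
Licit: /lut.ve/, /lo/, /fe.folp/ → 3.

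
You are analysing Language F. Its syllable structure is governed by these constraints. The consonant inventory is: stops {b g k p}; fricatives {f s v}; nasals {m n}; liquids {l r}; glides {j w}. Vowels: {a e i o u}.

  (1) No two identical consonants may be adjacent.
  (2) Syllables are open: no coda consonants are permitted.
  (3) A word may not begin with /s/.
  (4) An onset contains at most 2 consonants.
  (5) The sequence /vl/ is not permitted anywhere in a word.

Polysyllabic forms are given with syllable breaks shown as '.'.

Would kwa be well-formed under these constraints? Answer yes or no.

kwa — σ1 onset /kw/ (2C), coda /∅/ ok → well-formed

yes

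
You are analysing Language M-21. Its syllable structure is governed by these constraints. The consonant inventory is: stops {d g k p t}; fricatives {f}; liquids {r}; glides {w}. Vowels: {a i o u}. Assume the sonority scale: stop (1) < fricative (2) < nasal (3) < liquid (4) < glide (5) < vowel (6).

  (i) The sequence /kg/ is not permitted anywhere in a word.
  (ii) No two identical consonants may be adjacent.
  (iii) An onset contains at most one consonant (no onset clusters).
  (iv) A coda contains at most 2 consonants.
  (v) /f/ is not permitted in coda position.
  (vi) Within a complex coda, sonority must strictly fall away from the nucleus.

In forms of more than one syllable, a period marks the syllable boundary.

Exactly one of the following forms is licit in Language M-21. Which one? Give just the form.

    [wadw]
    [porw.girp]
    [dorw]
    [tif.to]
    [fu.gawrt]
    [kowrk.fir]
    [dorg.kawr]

[dorg.kawr]

[wadw] — violates constraint (vi): syllable 1 coda /dw/: /d/ (stop, 1) → /w/ (glide, 5) does not fall → illicit
[porw.girp] — violates constraint (vi): syllable 1 coda /rw/: /r/ (liquid, 4) → /w/ (glide, 5) does not fall → illicit
[dorw] — violates constraint (vi): syllable 1 coda /rw/: /r/ (liquid, 4) → /w/ (glide, 5) does not fall → illicit
[tif.to] — violates constraint (v): syllable 1 coda contains /f/ → illicit
[fu.gawrt] — violates constraint (iv): syllable 2 coda /wrt/ has 3 consonants (> 2) → illicit
[kowrk.fir] — violates constraint (iv): syllable 1 coda /wrk/ has 3 consonants (> 2) → illicit
[dorg.kawr] — σ1 onset /d/, coda /rg/ (4→1 falls) ok; σ2 onset /k/, coda /wr/ (5→4 falls) ok → licit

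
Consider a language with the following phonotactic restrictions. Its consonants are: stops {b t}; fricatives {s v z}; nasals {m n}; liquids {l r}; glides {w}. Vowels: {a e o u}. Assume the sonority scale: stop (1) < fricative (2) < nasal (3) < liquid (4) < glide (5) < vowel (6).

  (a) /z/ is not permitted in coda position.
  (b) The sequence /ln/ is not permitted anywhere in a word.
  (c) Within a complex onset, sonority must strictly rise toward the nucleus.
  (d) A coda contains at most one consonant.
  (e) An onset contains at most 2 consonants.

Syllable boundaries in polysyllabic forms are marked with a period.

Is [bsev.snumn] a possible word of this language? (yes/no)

no

[bsev.snumn] — violates constraint (d): syllable 2 coda /mn/ has 2 consonants (> 1) → phonotactically illegal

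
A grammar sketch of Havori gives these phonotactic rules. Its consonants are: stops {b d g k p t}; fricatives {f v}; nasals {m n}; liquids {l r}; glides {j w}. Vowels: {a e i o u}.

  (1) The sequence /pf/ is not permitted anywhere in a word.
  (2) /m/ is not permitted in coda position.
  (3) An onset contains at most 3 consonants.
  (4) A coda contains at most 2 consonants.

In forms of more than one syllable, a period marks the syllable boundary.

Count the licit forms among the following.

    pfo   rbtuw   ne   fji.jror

3

pfo — violates constraint 1: contains banned sequence /pf/ → illicit
rbtuw — σ1 onset /rbt/ (3C), coda /w/ ok → licit
ne — σ1 onset /n/, coda /∅/ ok → licit
fji.jror — σ1 onset /fj/ (2C), coda /∅/ ok; σ2 onset /jr/ (2C), coda /r/ ok → licit
Licit: rbtuw, ne, fji.jror → 3.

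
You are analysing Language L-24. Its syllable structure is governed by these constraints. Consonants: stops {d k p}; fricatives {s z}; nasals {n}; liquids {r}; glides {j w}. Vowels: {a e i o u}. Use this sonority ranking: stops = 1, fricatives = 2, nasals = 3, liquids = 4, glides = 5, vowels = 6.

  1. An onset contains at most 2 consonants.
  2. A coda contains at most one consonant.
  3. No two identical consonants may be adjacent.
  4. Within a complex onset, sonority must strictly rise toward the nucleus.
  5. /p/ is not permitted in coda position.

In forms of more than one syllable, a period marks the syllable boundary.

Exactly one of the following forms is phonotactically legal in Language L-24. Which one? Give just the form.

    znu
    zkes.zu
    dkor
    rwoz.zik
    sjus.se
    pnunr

znu — σ1 onset /zn/ (2→3 rises), coda /∅/ ok → phonotactically legal
zkes.zu — violates constraint 4: syllable 1 onset /zk/: /z/ (fricative, 2) → /k/ (stop, 1) does not rise → phonotactically illegal
dkor — violates constraint 4: syllable 1 onset /dk/: /d/ (stop, 1) → /k/ (stop, 1) does not rise → phonotactically illegal
rwoz.zik — violates constraint 3: adjacent identical consonants /zz/ → phonotactically illegal
sjus.se — violates constraint 3: adjacent identical consonants /ss/ → phonotactically illegal
pnunr — violates constraint 2: syllable 1 coda /nr/ has 2 consonants (> 1) → phonotactically illegal

znu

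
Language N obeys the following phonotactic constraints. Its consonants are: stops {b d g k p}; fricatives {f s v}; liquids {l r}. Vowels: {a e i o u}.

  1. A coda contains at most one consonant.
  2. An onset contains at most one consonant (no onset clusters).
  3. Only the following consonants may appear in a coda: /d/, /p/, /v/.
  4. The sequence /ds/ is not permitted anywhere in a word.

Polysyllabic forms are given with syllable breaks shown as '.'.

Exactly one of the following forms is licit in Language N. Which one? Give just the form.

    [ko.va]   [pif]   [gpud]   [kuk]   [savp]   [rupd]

[ko.va]

[ko.va] — σ1 onset /k/, coda /∅/ ok; σ2 onset /v/, coda /∅/ ok → licit
[pif] — violates constraint 3: syllable 1 coda contains /f/, which is not a licensed coda consonant → illicit
[gpud] — violates constraint 2: syllable 1 onset /gp/ has 2 consonants (> 1) → illicit
[kuk] — violates constraint 3: syllable 1 coda contains /k/, which is not a licensed coda consonant → illicit
[savp] — violates constraint 1: syllable 1 coda /vp/ has 2 consonants (> 1) → illicit
[rupd] — violates constraint 1: syllable 1 coda /pd/ has 2 consonants (> 1) → illicit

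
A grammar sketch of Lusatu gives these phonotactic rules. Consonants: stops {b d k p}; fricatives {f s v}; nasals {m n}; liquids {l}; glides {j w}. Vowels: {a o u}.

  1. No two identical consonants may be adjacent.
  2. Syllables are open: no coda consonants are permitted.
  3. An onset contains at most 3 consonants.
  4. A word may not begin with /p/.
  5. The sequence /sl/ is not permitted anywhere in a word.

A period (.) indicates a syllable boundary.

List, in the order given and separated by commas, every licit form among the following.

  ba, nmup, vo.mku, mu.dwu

ba, vo.mku, mu.dwu

ba — σ1 onset /b/, coda /∅/ ok → licit
nmup — violates constraint 2: syllable 1 coda /p/ has 1 consonant (> 0) → illicit
vo.mku — σ1 onset /v/, coda /∅/ ok; σ2 onset /mk/ (2C), coda /∅/ ok → licit
mu.dwu — σ1 onset /m/, coda /∅/ ok; σ2 onset /dw/ (2C), coda /∅/ ok → licit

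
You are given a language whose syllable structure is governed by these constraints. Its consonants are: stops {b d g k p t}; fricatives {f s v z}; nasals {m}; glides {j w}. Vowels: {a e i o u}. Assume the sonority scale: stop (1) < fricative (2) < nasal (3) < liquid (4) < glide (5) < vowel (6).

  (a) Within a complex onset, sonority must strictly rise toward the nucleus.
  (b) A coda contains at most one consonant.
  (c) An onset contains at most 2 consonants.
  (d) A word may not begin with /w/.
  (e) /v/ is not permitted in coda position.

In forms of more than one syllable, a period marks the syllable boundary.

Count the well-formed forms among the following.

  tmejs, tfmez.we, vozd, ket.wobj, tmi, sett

tmejs — violates constraint (b): syllable 1 coda /js/ has 2 consonants (> 1) → ill-formed
tfmez.we — violates constraint (c): syllable 1 onset /tfm/ has 3 consonants (> 2) → ill-formed
vozd — violates constraint (b): syllable 1 coda /zd/ has 2 consonants (> 1) → ill-formed
ket.wobj — violates constraint (b): syllable 2 coda /bj/ has 2 consonants (> 1) → ill-formed
tmi — σ1 onset /tm/ (1→3 rises), coda /∅/ ok → well-formed
sett — violates constraint (b): syllable 1 coda /tt/ has 2 consonants (> 1) → ill-formed
Well-formed: tmi → 1.

1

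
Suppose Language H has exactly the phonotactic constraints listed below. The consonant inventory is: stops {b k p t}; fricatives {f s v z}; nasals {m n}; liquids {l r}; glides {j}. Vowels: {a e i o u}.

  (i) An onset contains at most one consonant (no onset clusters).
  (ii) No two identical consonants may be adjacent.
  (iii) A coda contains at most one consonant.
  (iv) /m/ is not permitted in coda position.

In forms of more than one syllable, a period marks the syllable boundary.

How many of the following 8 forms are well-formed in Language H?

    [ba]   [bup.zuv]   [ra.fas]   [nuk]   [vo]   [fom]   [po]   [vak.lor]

7

[ba] — σ1 onset /b/, coda /∅/ ok → well-formed
[bup.zuv] — σ1 onset /b/, coda /p/ ok; σ2 onset /z/, coda /v/ ok → well-formed
[ra.fas] — σ1 onset /r/, coda /∅/ ok; σ2 onset /f/, coda /s/ ok → well-formed
[nuk] — σ1 onset /n/, coda /k/ ok → well-formed
[vo] — σ1 onset /v/, coda /∅/ ok → well-formed
[fom] — violates constraint (iv): syllable 1 coda contains /m/ → ill-formed
[po] — σ1 onset /p/, coda /∅/ ok → well-formed
[vak.lor] — σ1 onset /v/, coda /k/ ok; σ2 onset /l/, coda /r/ ok → well-formed
Well-formed: [ba], [bup.zuv], [ra.fas], [nuk], [vo], [po], [vak.lor] → 7.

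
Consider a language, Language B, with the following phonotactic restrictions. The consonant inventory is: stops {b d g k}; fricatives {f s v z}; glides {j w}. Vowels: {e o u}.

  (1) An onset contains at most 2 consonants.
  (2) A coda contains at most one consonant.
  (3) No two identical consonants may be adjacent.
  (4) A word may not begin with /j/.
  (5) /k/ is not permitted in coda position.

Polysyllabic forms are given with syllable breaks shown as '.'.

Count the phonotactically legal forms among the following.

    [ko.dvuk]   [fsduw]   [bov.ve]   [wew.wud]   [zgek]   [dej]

[ko.dvuk] — violates constraint 5: syllable 2 coda contains /k/ → phonotactically illegal
[fsduw] — violates constraint 1: syllable 1 onset /fsd/ has 3 consonants (> 2) → phonotactically illegal
[bov.ve] — violates constraint 3: adjacent identical consonants /vv/ → phonotactically illegal
[wew.wud] — violates constraint 3: adjacent identical consonants /ww/ → phonotactically illegal
[zgek] — violates constraint 5: syllable 1 coda contains /k/ → phonotactically illegal
[dej] — σ1 onset /d/, coda /j/ ok → phonotactically legal
Phonotactically legal: [dej] → 1.

1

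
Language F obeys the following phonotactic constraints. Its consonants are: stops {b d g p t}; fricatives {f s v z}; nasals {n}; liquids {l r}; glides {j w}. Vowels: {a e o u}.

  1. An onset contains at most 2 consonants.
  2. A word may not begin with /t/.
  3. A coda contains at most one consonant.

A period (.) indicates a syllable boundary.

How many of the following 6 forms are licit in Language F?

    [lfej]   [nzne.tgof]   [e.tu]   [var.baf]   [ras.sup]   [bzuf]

[lfej] — σ1 onset /lf/ (2C), coda /j/ ok → licit
[nzne.tgof] — violates constraint 1: syllable 1 onset /nzn/ has 3 consonants (> 2) → illicit
[e.tu] — σ1 onset /∅/, coda /∅/ ok; σ2 onset /t/, coda /∅/ ok → licit
[var.baf] — σ1 onset /v/, coda /r/ ok; σ2 onset /b/, coda /f/ ok → licit
[ras.sup] — σ1 onset /r/, coda /s/ ok; σ2 onset /s/, coda /p/ ok → licit
[bzuf] — σ1 onset /bz/ (2C), coda /f/ ok → licit
Licit: [lfej], [e.tu], [var.baf], [ras.sup], [bzuf] → 5.

5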